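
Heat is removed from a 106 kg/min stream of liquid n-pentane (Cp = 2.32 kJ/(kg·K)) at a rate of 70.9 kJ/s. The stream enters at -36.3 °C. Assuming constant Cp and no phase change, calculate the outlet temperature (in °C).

Q = 70.9 kJ/s = 4254 kJ/min
ΔT = Q/(ṁ·Cp) = 4254/(106×2.32) = 17.298 K
T_out = -36.3 − 17.298 = -53.598 °C

T_out = -53.6 °C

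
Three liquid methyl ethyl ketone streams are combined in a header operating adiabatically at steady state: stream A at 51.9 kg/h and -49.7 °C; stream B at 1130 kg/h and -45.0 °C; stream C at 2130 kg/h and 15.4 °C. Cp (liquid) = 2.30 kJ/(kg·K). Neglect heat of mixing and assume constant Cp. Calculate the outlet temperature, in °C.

T_out = -6.23 °C

Energy balance with Q = 0: Σ ṁᵢCp,ᵢ(T_out − Tᵢ) = 0
T_out = Σ ṁᵢCp,ᵢTᵢ / Σ ṁᵢCp,ᵢ
      = -47443 / 7617.4 = -6.2283 °C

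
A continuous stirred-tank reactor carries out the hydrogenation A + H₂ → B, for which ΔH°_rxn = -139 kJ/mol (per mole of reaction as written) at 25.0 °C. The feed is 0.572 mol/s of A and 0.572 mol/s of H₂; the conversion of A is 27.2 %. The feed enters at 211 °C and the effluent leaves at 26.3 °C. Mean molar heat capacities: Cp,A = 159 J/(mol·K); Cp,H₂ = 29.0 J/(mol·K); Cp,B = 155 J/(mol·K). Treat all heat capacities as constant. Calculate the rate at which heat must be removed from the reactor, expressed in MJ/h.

Extent of reaction ξ = 0.272 × 0.572 = 0.15558 mol/s
Reaction term: ξ·ΔH°_rxn = 0.15558 × -139 = -21.626 kJ/s
Sensible, feed 211→25 °C: -20.002 kJ/s
Outlet flows (mol/s): A 0.41642, H₂ 0.41642, B 0.15558
Sensible, products 25→26.3 °C: 0.13312 kJ/s
Q = ΔH = -41.495 kJ/s = -41.495 kW
Heat removed = 149.38 MJ/h

Q_out = 149 MJ/h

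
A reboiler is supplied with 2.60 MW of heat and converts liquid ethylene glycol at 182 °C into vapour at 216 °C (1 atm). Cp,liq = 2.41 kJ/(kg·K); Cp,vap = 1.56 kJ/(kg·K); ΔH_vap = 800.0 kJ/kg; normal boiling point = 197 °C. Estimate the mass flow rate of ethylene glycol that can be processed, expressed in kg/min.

Δh = 2.41×(197−182) + 800.0 + 1.56×(216−197) = 865.79 kJ/kg
Q = 2.60 MW = 2600 kJ/s = 156000 kJ/min
ṁ = Q/Δh = 156000 / 865.79 = 180.18 kg/min

ṁ = 180 kg/min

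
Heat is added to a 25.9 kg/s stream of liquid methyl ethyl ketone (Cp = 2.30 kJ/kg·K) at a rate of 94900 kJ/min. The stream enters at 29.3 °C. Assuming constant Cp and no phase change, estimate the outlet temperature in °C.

T_out = 55.9 °C

Q = 94900 kJ/min = 1581.7 kJ/s
ΔT = Q/(ṁ·Cp) = 1581.7/(25.9×2.30) = 26.551 K
T_out = 29.3 + 26.551 = 55.851 °C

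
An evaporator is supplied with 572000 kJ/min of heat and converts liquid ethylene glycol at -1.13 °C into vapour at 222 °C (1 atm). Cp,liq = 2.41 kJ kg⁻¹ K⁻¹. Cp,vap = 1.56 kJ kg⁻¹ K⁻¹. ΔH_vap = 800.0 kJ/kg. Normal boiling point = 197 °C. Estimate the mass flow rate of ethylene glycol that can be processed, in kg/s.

Δh = 2.41×(197−-1.13) + 800.0 + 1.56×(222−197) = 1316.5 kJ/kg
Q = 572000 kJ/min = 9533.3 kJ/s = 9533.3 kJ/s
ṁ = Q/Δh = 9533.3 / 1316.5 = 7.2415 kg/s

ṁ = 7.24 kg/s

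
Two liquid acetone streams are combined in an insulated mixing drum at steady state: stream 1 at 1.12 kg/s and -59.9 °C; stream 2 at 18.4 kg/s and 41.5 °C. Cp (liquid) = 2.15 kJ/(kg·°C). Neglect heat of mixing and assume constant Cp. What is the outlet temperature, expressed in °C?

No heat crosses the boundary, so H_out = H_in.
Σ ṁᵢCp,ᵢTᵢ = 1.12×2.15×-59.9 + 18.4×2.15×41.5 = 1497.5
Σ ṁᵢCp,ᵢ = 1.12×2.15 + 18.4×2.15 = 41.968
T_out = 1497.5 / 41.968 = 35.682 °C

T_out = 35.7 °C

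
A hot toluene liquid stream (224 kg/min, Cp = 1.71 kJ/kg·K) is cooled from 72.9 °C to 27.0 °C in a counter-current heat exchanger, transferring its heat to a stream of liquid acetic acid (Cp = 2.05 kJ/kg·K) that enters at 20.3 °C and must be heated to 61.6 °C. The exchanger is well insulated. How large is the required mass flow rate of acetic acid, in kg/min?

Heat released by hot stream: Q = 224 × 1.71 × (72.9 − 27.0) = 17582 kJ/min
Energy balance on cold side (adiabatic exchanger): Q = ṁ_c·Cp_c·(T_c,out − T_c,in)
ṁ_c = 17582 / [2.05 × (61.6 − 20.3)] = 207.66 kg/min

ṁ_c = 208 kg/min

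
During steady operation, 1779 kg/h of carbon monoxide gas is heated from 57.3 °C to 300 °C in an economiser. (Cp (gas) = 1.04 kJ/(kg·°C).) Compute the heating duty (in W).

Q = 125000 W

Q = ṁ·Cp·ΔT = 1779 × 1.04 × (300 − 57.3) = 449030 kJ/h
Converting: 449030 / 3600 s = 124.73 kW
Heating duty = 124730 W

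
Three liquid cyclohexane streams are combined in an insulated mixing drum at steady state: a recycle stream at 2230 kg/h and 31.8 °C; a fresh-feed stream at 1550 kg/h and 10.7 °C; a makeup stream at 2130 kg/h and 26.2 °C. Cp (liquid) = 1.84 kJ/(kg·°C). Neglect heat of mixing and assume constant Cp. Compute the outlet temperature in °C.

T_out = 24.2 °C

Energy balance with Q = 0: Σ ṁᵢCp,ᵢ(T_out − Tᵢ) = 0
T_out = Σ ṁᵢCp,ᵢTᵢ / Σ ṁᵢCp,ᵢ
      = 263680 / 10874 = 24.248 °C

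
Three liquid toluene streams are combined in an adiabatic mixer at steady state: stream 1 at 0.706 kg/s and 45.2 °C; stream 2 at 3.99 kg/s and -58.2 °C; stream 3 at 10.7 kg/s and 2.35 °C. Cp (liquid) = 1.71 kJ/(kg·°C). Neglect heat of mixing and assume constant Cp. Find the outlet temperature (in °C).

T_out = -11.4 °C

No heat crosses the boundary, so H_out = H_in.
Σ ṁᵢCp,ᵢTᵢ = 0.706×1.71×45.2 + 3.99×1.71×-58.2 + 10.7×1.71×2.35 = -299.53
Σ ṁᵢCp,ᵢ = 0.706×1.71 + 3.99×1.71 + 10.7×1.71 = 26.327
T_out = -299.53 / 26.327 = -11.377 °C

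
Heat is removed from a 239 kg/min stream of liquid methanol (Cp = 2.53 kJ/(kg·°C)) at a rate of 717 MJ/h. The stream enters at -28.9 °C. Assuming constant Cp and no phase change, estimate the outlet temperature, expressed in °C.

T_out = -48.7 °C

Q = 717 MJ/h = 11950 kJ/min
ΔT = Q/(ṁ·Cp) = 11950/(239×2.53) = 19.763 K
T_out = -28.9 − 19.763 = -48.663 °C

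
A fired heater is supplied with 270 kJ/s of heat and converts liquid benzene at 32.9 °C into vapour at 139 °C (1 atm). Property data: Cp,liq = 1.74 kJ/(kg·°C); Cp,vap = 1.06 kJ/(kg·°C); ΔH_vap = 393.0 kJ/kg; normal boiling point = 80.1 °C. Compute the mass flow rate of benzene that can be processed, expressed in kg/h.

ṁ = 1810 kg/h

Δh = 1.74×(80.1−32.9) + 393.0 + 1.06×(139−80.1) = 537.56 kJ/kg
Q = 270 kJ/s = 270 kJ/s = 972000 kJ/h
ṁ = Q/Δh = 972000 / 537.56 = 1808.2 kg/h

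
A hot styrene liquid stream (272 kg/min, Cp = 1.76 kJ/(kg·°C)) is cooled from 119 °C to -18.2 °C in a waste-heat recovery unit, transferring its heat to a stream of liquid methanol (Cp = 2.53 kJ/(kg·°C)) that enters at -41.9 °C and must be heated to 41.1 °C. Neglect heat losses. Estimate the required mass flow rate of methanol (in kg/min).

Heat released by hot stream: Q = 272 × 1.76 × (119 − -18.2) = 65680 kJ/min
Energy balance on cold side (adiabatic exchanger): Q = ṁ_c·Cp_c·(T_c,out − T_c,in)
ṁ_c = 65680 / [2.53 × (41.1 − -41.9)] = 312.78 kg/min

ṁ_c = 313 kg/min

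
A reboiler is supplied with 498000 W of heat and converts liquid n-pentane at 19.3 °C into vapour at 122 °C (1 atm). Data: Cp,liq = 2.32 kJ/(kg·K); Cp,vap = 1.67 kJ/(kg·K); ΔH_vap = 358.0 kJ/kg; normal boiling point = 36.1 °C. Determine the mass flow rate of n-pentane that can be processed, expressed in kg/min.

ṁ = 55.3 kg/min

Δh = 2.32×(36.1−19.3) + 358.0 + 1.67×(122−36.1) = 540.43 kJ/kg
Q = 498000 W = 498 kJ/s = 29880 kJ/min
ṁ = Q/Δh = 29880 / 540.43 = 55.289 kg/min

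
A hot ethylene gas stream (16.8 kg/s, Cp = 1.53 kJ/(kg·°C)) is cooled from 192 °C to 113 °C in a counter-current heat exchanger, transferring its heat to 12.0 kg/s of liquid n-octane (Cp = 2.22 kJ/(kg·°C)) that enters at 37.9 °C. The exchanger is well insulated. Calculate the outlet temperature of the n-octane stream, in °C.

T_c,out = 114 °C

Heat released by hot stream: Q = 16.8 × 1.53 × (192 − 113) = 2030.6 kJ/s
Energy balance on cold side (adiabatic exchanger): Q = ṁ_c·Cp_c·(T_c,out − T_c,in)
T_c,out = 37.9 + 2030.6/(12.0 × 2.22) = 114.12 °C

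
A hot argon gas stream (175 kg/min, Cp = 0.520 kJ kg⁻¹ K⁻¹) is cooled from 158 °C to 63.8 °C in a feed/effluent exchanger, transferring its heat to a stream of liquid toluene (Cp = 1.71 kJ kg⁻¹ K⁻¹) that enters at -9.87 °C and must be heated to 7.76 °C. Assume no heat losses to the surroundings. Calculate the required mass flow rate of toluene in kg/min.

ṁ_c = 284 kg/min

Heat released by hot stream: Q = 175 × 0.520 × (158 − 63.8) = 8572.2 kJ/min
Energy balance on cold side (adiabatic exchanger): Q = ṁ_c·Cp_c·(T_c,out − T_c,in)
ṁ_c = 8572.2 / [1.71 × (7.76 − -9.87)] = 284.34 kg/min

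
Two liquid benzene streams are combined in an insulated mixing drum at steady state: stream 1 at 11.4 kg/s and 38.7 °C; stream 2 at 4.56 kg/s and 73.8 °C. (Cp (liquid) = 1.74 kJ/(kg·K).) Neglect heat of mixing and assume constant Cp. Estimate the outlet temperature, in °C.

Energy balance with Q = 0: Σ ṁᵢCp,ᵢ(T_out − Tᵢ) = 0
Σ ṁᵢCp,ᵢTᵢ = 11.4×1.74×38.7 + 4.56×1.74×73.8 = 1353.2
Σ ṁᵢCp,ᵢ = 11.4×1.74 + 4.56×1.74 = 27.77
T_out = 1353.2 / 27.77 = 48.729 °C

T_out = 48.7 °C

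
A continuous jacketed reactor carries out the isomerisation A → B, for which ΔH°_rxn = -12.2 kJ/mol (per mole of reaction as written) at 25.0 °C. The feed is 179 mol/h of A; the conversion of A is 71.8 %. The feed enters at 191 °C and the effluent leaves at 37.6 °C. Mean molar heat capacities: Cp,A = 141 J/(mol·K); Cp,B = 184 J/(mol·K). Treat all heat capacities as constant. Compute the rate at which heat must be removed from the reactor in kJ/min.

Extent of reaction ξ = 0.718 × 179 = 128.52 mol/h
Reaction term: ξ·ΔH°_rxn = 128.52 × -12.2 = -1568 kJ/h
Sensible, feed 191→25 °C: -4189.7 kJ/h
Outlet flows (mol/h): A 50.478, B 128.52
Sensible, products 25→37.6 °C: 387.64 kJ/h
Q = ΔH = -5370 kJ/h = -1.4917 kW
Heat removed = 89.5 kJ/min

Q_out = 89.5 kJ/min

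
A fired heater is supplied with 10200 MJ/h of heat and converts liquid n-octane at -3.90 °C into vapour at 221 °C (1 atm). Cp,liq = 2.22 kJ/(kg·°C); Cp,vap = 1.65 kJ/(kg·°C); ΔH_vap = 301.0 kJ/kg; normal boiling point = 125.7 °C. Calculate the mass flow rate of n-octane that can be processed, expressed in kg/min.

Δh = 2.22×(125.7−-3.90) + 301.0 + 1.65×(221−125.7) = 745.96 kJ/kg
Q = 10200 MJ/h = 2833.3 kJ/s = 170000 kJ/min
ṁ = Q/Δh = 170000 / 745.96 = 227.9 kg/min

ṁ = 228 kg/min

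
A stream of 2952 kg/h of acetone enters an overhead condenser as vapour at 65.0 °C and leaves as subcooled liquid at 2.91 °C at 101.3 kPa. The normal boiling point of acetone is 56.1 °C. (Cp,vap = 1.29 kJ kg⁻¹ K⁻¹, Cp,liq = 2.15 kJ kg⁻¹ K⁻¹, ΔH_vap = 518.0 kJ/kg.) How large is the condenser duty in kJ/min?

Q_c = 31700 kJ/min

vapour 65.0→56.1 °C: -11.481 kJ/kg
condensation at 56.1 °C: -518 kJ/kg
liquid 56.1→2.91 °C: -114.36 kJ/kg
Δh = -11.481 + -518 + -114.36 = -643.84 kJ/kg
Q = ṁ·Δh = 2952 kg/h × -643.84 kJ/kg = -1.9006e+06 kJ/h
|Q| = 527.95 kW = 31677 kJ/min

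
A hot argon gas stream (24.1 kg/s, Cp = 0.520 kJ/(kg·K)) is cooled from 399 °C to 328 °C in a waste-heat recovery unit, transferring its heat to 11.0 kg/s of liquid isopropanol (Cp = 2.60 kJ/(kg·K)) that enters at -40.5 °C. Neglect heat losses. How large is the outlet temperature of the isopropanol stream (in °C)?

T_c,out = -9.39 °C

Heat released by hot stream: Q = 24.1 × 0.520 × (399 − 328) = 889.77 kJ/s
Energy balance on cold side (adiabatic exchanger): Q = ṁ_c·Cp_c·(T_c,out − T_c,in)
T_c,out = -40.5 + 889.77/(11.0 × 2.60) = -9.3891 °C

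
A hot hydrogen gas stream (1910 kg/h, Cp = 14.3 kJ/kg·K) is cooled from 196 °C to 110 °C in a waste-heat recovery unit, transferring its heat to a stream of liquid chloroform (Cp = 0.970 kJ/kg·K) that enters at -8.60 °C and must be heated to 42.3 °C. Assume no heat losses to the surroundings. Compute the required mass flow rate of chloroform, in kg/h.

ṁ_c = 47600 kg/h

Heat released by hot stream: Q = 1910 × 14.3 × (196 − 110) = 2.3489e+06 kJ/h
Energy balance on cold side (adiabatic exchanger): Q = ṁ_c·Cp_c·(T_c,out − T_c,in)
ṁ_c = 2.3489e+06 / [0.970 × (42.3 − -8.60)] = 47575 kg/h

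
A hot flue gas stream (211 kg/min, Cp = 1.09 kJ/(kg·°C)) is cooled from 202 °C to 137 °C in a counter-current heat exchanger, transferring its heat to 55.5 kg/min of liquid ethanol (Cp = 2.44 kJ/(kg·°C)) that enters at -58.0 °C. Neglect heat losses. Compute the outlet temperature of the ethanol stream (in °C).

T_c,out = 52.4 °C

Heat released by hot stream: Q = 211 × 1.09 × (202 − 137) = 14949 kJ/min
Energy balance on cold side (adiabatic exchanger): Q = ṁ_c·Cp_c·(T_c,out − T_c,in)
T_c,out = -58.0 + 14949/(55.5 × 2.44) = 52.392 °C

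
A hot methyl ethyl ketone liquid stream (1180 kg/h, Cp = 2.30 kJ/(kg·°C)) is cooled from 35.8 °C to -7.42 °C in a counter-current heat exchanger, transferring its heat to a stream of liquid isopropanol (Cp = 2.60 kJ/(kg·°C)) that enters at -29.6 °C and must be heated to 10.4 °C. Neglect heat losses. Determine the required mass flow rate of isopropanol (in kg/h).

Heat released by hot stream: Q = 1180 × 2.30 × (35.8 − -7.42) = 117300 kJ/h
Energy balance on cold side (adiabatic exchanger): Q = ṁ_c·Cp_c·(T_c,out − T_c,in)
ṁ_c = 117300 / [2.60 × (10.4 − -29.6)] = 1127.9 kg/h

ṁ_c = 1130 kg/h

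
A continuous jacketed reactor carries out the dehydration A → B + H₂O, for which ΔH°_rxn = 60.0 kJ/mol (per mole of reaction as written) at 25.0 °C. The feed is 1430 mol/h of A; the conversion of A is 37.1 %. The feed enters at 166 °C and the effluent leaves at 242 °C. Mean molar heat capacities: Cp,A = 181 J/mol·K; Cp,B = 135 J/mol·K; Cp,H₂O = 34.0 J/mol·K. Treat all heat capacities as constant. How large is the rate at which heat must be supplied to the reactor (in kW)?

Extent of reaction ξ = 0.371 × 1430 = 530.53 mol/h
Reaction term: ξ·ΔH°_rxn = 530.53 × 60.0 = 31832 kJ/h
Sensible, feed 166→25 °C: -36495 kJ/h
Outlet flows (mol/h): A 899.47, B 530.53, H₂O 530.53
Sensible, products 25→242 °C: 54785 kJ/h
Q = ΔH = 50121 kJ/h = 13.923 kW
Heat supplied = 13.923 kW

Q_in = 13.9 kW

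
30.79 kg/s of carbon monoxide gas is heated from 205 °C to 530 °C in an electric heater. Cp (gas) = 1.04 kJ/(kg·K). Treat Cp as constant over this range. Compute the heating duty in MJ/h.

Q = 37500 MJ/h

Q = ṁ·Cp·ΔT = 30.79 × 1.04 × (530 − 205) = 10407 kJ/s
Heating duty = 37465 MJ/h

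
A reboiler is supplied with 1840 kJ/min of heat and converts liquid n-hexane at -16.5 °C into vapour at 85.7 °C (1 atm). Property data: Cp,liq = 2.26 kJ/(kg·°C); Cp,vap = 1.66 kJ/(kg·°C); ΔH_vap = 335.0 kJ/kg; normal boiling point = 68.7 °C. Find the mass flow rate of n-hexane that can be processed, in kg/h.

Δh = 2.26×(68.7−-16.5) + 335.0 + 1.66×(85.7−68.7) = 555.77 kJ/kg
Q = 1840 kJ/min = 30.667 kJ/s = 110400 kJ/h
ṁ = Q/Δh = 110400 / 555.77 = 198.64 kg/h

ṁ = 199 kg/h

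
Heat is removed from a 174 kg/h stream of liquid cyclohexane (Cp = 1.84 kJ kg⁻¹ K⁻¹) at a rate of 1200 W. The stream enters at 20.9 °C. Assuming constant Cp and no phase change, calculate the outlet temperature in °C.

Q = 1200 W = 4320 kJ/h
ΔT = Q/(ṁ·Cp) = 4320/(174×1.84) = 13.493 K
T_out = 20.9 − 13.493 = 7.4067 °C

T_out = 7.41 °C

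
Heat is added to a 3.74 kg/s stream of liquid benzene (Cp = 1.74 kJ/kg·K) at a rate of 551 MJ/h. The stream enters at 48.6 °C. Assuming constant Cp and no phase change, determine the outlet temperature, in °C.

T_out = 72.1 °C

Q = 551 MJ/h = 153.06 kJ/s
ΔT = Q/(ṁ·Cp) = 153.06/(3.74×1.74) = 23.52 K
T_out = 48.6 + 23.52 = 72.12 °C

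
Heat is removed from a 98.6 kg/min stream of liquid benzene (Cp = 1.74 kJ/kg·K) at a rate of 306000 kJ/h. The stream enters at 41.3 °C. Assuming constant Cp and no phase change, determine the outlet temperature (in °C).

T_out = 11.6 °C

Q = 306000 kJ/h = 5100 kJ/min
ΔT = Q/(ṁ·Cp) = 5100/(98.6×1.74) = 29.727 K
T_out = 41.3 − 29.727 = 11.573 °C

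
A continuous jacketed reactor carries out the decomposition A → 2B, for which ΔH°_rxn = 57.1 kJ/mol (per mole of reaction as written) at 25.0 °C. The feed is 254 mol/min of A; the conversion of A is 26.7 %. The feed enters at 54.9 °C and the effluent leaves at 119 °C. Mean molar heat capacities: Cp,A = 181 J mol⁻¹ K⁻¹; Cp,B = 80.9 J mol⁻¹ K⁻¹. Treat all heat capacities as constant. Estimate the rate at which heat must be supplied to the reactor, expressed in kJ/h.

Extent of reaction ξ = 0.267 × 254 = 67.818 mol/min
Reaction term: ξ·ΔH°_rxn = 67.818 × 57.1 = 3872.4 kJ/min
Sensible, feed 54.9→25 °C: -1374.6 kJ/min
Outlet flows (mol/min): A 186.18, B 135.64
Sensible, products 25→119 °C: 4199.2 kJ/min
Q = ΔH = 6696.9 kJ/min = 111.62 kW
Heat supplied = 401820 kJ/h

Q_in = 402000 kJ/h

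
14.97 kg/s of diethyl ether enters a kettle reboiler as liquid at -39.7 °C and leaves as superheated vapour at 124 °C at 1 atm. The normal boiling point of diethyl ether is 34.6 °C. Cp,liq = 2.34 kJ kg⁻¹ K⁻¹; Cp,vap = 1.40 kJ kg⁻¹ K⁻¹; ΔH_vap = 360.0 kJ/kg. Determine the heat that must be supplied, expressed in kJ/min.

Q = 592000 kJ/min

liquid -39.7→34.6 °C: 173.86 kJ/kg
vaporisation at 34.6 °C: 360 kJ/kg
vapour 34.6→124 °C: 125.16 kJ/kg
Δh = 173.86 + 360 + 125.16 = 659.02 kJ/kg
Q = ṁ·Δh = 14.97 kg/s × 659.02 kJ/kg = 9865.6 kJ/s
|Q| = 9865.6 kW = 591930 kJ/min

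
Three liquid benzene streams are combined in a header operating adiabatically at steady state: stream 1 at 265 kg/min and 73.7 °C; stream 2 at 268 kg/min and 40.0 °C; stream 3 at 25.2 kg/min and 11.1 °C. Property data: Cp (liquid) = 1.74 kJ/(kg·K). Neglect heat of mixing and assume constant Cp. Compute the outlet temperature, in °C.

T_out = 54.7 °C

No heat crosses the boundary, so H_out = H_in.
Σ ṁᵢCp,ᵢTᵢ = 265×1.74×73.7 + 268×1.74×40.0 + 25.2×1.74×11.1 = 53123
Σ ṁᵢCp,ᵢ = 265×1.74 + 268×1.74 + 25.2×1.74 = 971.27
T_out = 53123 / 971.27 = 54.694 °C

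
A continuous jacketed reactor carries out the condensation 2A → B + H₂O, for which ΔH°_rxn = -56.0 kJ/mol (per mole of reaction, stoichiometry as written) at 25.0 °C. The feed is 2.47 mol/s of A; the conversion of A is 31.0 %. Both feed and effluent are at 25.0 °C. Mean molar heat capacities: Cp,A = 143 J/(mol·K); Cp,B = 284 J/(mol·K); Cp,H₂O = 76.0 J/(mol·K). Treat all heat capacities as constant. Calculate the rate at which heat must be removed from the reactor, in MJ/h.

Extent of reaction ξ = 0.310 × 2.47 / 2 = 0.38285 mol/s
Reaction term: ξ·ΔH°_rxn = 0.38285 × -56.0 = -21.44 kJ/s
Q = ΔH = -21.44 kJ/s = -21.44 kW
Heat removed = 77.183 MJ/h

Q_out = 77.2 MJ/h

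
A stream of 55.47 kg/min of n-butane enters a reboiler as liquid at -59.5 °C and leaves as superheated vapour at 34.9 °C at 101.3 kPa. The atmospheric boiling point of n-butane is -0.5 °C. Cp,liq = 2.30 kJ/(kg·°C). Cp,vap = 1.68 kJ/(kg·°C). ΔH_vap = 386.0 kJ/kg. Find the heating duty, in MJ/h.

Q = 1930 MJ/h

liquid -59.5→-0.5 °C: 135.7 kJ/kg
vaporisation at -0.5 °C: 386 kJ/kg
vapour -0.5→34.9 °C: 59.472 kJ/kg
Δh = 135.7 + 386 + 59.472 = 581.17 kJ/kg
Q = ṁ·Δh = 55.47 kg/min × 581.17 kJ/kg = 32238 kJ/min
|Q| = 537.29 kW = 1934.3 MJ/h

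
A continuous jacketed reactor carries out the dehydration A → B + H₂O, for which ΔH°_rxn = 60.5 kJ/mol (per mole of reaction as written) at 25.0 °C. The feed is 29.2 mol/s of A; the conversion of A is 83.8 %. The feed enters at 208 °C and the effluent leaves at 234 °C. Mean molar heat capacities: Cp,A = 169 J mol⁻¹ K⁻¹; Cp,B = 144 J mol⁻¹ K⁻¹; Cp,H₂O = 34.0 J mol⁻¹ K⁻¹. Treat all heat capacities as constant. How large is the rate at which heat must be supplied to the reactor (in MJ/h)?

Q_in = 5960 MJ/h

Extent of reaction ξ = 0.838 × 29.2 = 24.47 mol/s
Reaction term: ξ·ΔH°_rxn = 24.47 × 60.5 = 1480.4 kJ/s
Sensible, feed 208→25 °C: -903.07 kJ/s
Outlet flows (mol/s): A 4.7304, B 24.47, H₂O 24.47
Sensible, products 25→234 °C: 1077.4 kJ/s
Q = ΔH = 1654.7 kJ/s = 1654.7 kW
Heat supplied = 5957.1 MJ/h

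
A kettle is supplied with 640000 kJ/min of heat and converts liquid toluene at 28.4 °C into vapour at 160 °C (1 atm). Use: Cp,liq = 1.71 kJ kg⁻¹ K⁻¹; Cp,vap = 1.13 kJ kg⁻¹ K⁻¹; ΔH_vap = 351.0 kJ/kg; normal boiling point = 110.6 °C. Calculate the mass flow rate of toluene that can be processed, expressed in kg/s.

ṁ = 19.5 kg/s

Δh = 1.71×(110.6−28.4) + 351.0 + 1.13×(160−110.6) = 547.38 kJ/kg
Q = 640000 kJ/min = 10667 kJ/s = 10667 kJ/s
ṁ = Q/Δh = 10667 / 547.38 = 19.487 kg/s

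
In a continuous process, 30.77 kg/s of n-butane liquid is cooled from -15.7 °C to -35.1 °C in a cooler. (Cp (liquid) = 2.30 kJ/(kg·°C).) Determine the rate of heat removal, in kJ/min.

Q = ṁ·Cp·ΔT = 30.77 × 2.30 × (-35.1 − -15.7) = -1373 kJ/s
Cooling duty = 82377 kJ/min

Q_c = 82400 kJ/min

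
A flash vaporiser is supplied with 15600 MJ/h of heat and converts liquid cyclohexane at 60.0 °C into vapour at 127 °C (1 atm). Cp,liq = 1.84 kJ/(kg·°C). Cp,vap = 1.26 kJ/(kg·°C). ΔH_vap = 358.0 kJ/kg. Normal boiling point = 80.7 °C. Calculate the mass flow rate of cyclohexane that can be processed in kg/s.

ṁ = 9.54 kg/s

Δh = 1.84×(80.7−60.0) + 358.0 + 1.26×(127−80.7) = 454.43 kJ/kg
Q = 15600 MJ/h = 4333.3 kJ/s = 4333.3 kJ/s
ṁ = Q/Δh = 4333.3 / 454.43 = 9.5358 kg/s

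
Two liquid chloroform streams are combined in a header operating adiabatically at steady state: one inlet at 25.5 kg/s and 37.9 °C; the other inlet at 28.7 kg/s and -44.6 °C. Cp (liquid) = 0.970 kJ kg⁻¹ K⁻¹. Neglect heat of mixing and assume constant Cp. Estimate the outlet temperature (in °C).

No heat crosses the boundary, so H_out = H_in.
T_out = Σ ṁᵢCp,ᵢTᵢ / Σ ṁᵢCp,ᵢ
      = -304.16 / 52.574 = -5.7854 °C

T_out = -5.79 °C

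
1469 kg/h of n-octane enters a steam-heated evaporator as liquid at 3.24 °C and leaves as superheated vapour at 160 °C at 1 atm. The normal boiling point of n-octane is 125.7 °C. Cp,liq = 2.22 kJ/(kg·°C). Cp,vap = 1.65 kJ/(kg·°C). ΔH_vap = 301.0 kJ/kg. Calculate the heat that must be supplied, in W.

Q = 257000 W

liquid 3.24→125.7 °C: 271.86 kJ/kg
vaporisation at 125.7 °C: 301 kJ/kg
vapour 125.7→160 °C: 56.595 kJ/kg
Δh = 271.86 + 301 + 56.595 = 629.46 kJ/kg
Q = ṁ·Δh = 1469 kg/h × 629.46 kJ/kg = 924670 kJ/h
|Q| = 256.85 kW = 256850 W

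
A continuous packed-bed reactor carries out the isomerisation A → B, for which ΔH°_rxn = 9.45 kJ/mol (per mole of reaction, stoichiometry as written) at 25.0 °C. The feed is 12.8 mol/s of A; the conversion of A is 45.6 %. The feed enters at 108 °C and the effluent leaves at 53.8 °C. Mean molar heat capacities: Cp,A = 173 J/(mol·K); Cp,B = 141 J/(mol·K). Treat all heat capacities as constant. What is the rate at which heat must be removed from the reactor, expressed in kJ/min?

Extent of reaction ξ = 0.456 × 12.8 = 5.8368 mol/s
Reaction term: ξ·ΔH°_rxn = 5.8368 × 9.45 = 55.158 kJ/s
Sensible, feed 108→25 °C: -183.8 kJ/s
Outlet flows (mol/s): A 6.9632, B 5.8368
Sensible, products 25→53.8 °C: 58.396 kJ/s
Q = ΔH = -70.242 kJ/s = -70.242 kW
Heat removed = 4214.5 kJ/min

Q_out = 4210 kJ/min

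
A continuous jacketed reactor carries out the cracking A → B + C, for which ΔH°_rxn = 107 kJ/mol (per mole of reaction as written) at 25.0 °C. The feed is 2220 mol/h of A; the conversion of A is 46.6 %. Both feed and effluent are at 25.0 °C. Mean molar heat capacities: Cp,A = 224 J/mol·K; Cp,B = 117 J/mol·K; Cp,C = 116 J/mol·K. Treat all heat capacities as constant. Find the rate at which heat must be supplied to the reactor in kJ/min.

Q_in = 1840 kJ/min

Extent of reaction ξ = 0.466 × 2220 = 1034.5 mol/h
Reaction term: ξ·ΔH°_rxn = 1034.5 × 107 = 110690 kJ/h
Q = ΔH = 110690 kJ/h = 30.748 kW
Heat supplied = 1844.9 kJ/min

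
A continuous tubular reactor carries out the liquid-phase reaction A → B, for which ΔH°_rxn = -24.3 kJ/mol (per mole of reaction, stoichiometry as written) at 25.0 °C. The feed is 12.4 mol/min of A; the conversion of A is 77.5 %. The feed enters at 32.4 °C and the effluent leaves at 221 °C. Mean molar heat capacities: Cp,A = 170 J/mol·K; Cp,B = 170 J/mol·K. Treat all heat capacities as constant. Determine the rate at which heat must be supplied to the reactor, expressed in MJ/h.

Q_in = 9.84 MJ/h

Extent of reaction ξ = 0.775 × 12.4 = 9.61 mol/min
Reaction term: ξ·ΔH°_rxn = 9.61 × -24.3 = -233.52 kJ/min
Sensible, feed 32.4→25 °C: -15.599 kJ/min
Outlet flows (mol/min): A 2.79, B 9.61
Sensible, products 25→221 °C: 413.17 kJ/min
Q = ΔH = 164.05 kJ/min = 2.7341 kW
Heat supplied = 9.8427 MJ/h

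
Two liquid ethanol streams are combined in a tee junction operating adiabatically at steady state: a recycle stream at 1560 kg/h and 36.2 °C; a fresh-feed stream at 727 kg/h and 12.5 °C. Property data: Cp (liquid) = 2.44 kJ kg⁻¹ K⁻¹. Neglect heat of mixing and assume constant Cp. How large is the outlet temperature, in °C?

No heat crosses the boundary, so H_out = H_in.
Σ ṁᵢCp,ᵢTᵢ = 1560×2.44×36.2 + 727×2.44×12.5 = 159970
Σ ṁᵢCp,ᵢ = 1560×2.44 + 727×2.44 = 5580.3
T_out = 159970 / 5580.3 = 28.666 °C

T_out = 28.7 °C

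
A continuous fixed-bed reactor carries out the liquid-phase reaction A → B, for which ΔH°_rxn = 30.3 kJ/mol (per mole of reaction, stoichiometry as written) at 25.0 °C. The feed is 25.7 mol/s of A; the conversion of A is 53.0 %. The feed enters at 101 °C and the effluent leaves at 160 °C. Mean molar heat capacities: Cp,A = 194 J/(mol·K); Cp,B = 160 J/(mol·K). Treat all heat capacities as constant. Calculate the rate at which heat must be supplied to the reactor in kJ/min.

Q_in = 38700 kJ/min

Extent of reaction ξ = 0.530 × 25.7 = 13.621 mol/s
Reaction term: ξ·ΔH°_rxn = 13.621 × 30.3 = 412.72 kJ/s
Sensible, feed 101→25 °C: -378.92 kJ/s
Outlet flows (mol/s): A 12.079, B 13.621
Sensible, products 25→160 °C: 610.56 kJ/s
Q = ΔH = 644.36 kJ/s = 644.36 kW
Heat supplied = 38661 kJ/min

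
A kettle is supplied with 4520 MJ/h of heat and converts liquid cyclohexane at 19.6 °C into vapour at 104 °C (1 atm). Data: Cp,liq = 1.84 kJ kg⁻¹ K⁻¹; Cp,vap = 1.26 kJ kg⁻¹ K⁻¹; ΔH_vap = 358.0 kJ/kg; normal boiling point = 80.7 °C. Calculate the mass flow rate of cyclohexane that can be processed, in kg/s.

ṁ = 2.51 kg/s

Δh = 1.84×(80.7−19.6) + 358.0 + 1.26×(104−80.7) = 499.78 kJ/kg
Q = 4520 MJ/h = 1255.6 kJ/s = 1255.6 kJ/s
ṁ = Q/Δh = 1255.6 / 499.78 = 2.5122 kg/s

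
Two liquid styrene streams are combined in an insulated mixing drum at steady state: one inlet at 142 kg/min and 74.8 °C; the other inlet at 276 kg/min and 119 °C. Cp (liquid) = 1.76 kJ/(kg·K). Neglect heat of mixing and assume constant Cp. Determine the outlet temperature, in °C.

Energy balance with Q = 0: Σ ṁᵢCp,ᵢ(T_out − Tᵢ) = 0
Σ ṁᵢCp,ᵢTᵢ = 142×1.76×74.8 + 276×1.76×119 = 76499
Σ ṁᵢCp,ᵢ = 142×1.76 + 276×1.76 = 735.68
T_out = 76499 / 735.68 = 103.98 °C

T_out = 104 °C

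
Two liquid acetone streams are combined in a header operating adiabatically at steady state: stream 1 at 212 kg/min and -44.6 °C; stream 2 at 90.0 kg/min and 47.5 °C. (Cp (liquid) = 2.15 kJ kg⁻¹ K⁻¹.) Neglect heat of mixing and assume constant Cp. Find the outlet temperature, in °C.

No heat crosses the boundary, so H_out = H_in.
T_out = Σ ṁᵢCp,ᵢTᵢ / Σ ṁᵢCp,ᵢ
      = -11137 / 649.3 = -17.153 °C

T_out = -17.2 °C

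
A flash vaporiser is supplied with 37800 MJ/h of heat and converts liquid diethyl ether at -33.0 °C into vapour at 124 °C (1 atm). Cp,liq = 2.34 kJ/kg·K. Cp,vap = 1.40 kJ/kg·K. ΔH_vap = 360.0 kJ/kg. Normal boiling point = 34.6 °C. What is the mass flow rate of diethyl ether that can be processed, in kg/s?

ṁ = 16.3 kg/s

Δh = 2.34×(34.6−-33.0) + 360.0 + 1.40×(124−34.6) = 643.34 kJ/kg
Q = 37800 MJ/h = 10500 kJ/s = 10500 kJ/s
ṁ = Q/Δh = 10500 / 643.34 = 16.321 kg/s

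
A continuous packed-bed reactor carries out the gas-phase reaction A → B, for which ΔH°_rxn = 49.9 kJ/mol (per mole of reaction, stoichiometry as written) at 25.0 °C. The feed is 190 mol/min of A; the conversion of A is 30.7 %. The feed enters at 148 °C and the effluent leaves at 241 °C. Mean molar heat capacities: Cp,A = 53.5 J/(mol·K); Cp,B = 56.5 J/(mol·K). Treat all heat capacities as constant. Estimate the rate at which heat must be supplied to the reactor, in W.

Extent of reaction ξ = 0.307 × 190 = 58.33 mol/min
Reaction term: ξ·ΔH°_rxn = 58.33 × 49.9 = 2910.7 kJ/min
Sensible, feed 148→25 °C: -1250.3 kJ/min
Outlet flows (mol/min): A 131.67, B 58.33
Sensible, products 25→241 °C: 2233.4 kJ/min
Q = ΔH = 3893.8 kJ/min = 64.897 kW
Heat supplied = 64897 W

Q_in = 64900 W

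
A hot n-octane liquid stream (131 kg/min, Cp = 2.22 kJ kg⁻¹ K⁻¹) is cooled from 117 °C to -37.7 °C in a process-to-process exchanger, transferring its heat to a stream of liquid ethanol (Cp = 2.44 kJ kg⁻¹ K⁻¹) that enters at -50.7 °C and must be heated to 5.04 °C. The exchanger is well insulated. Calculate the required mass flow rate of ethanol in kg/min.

ṁ_c = 331 kg/min

Heat released by hot stream: Q = 131 × 2.22 × (117 − -37.7) = 44990 kJ/min
Energy balance on cold side (adiabatic exchanger): Q = ṁ_c·Cp_c·(T_c,out − T_c,in)
ṁ_c = 44990 / [2.44 × (5.04 − -50.7)] = 330.79 kg/min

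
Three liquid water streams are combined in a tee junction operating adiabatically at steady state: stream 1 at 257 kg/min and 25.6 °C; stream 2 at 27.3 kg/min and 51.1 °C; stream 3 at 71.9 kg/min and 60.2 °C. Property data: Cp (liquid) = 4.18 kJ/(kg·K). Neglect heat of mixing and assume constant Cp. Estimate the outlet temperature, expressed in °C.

T_out = 34.5 °C

Adiabatic, steady state ⇒ Σ ṁᵢCp,ᵢ(T_out − Tᵢ) = 0
T_out = Σ ṁᵢCp,ᵢTᵢ / Σ ṁᵢCp,ᵢ
      = 51425 / 1488.9 = 34.538 °C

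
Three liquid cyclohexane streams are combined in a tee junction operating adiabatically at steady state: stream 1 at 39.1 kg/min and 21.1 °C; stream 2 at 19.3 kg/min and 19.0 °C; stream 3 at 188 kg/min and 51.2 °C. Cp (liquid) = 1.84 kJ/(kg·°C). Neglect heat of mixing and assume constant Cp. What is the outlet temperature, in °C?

T_out = 43.9 °C

Energy balance with Q = 0: Σ ṁᵢCp,ᵢ(T_out − Tᵢ) = 0
T_out = Σ ṁᵢCp,ᵢTᵢ / Σ ṁᵢCp,ᵢ
      = 19904 / 453.38 = 43.901 °C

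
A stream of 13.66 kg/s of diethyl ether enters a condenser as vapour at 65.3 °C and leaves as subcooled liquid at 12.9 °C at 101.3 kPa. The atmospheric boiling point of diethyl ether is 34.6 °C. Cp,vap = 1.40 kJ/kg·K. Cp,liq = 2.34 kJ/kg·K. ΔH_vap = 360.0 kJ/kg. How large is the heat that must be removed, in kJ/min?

vapour 65.3→34.6 °C: -42.98 kJ/kg
condensation at 34.6 °C: -360 kJ/kg
liquid 34.6→12.9 °C: -50.778 kJ/kg
Δh = -42.98 + -360 + -50.778 = -453.76 kJ/kg
Q = ṁ·Δh = 13.66 kg/s × -453.76 kJ/kg = -6198.3 kJ/s
|Q| = 6198.3 kW = 371900 kJ/min

Q_c = 372000 kJ/min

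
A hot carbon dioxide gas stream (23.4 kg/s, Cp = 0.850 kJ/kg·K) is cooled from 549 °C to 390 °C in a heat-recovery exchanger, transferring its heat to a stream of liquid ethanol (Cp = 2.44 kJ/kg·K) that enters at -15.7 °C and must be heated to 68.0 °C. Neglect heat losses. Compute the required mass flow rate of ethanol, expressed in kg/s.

ṁ_c = 15.5 kg/s

Heat released by hot stream: Q = 23.4 × 0.850 × (549 − 390) = 3162.5 kJ/s
Energy balance on cold side (adiabatic exchanger): Q = ṁ_c·Cp_c·(T_c,out − T_c,in)
ṁ_c = 3162.5 / [2.44 × (68.0 − -15.7)] = 15.485 kg/s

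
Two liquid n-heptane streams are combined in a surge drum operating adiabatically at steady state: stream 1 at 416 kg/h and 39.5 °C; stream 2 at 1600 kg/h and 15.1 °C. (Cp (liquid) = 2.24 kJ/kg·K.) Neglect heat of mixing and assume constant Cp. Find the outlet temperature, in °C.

No heat crosses the boundary, so H_out = H_in.
T_out = Σ ṁᵢCp,ᵢTᵢ / Σ ṁᵢCp,ᵢ
      = 90926 / 4515.8 = 20.135 °C

T_out = 20.1 °C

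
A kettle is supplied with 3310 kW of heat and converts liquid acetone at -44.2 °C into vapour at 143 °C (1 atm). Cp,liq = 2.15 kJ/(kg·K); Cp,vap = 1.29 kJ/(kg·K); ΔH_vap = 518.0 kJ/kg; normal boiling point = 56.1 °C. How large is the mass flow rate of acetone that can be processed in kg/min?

ṁ = 235 kg/min

Δh = 2.15×(56.1−-44.2) + 518.0 + 1.29×(143−56.1) = 845.75 kJ/kg
Q = 3310 kW = 3310 kJ/s = 198600 kJ/min
ṁ = Q/Δh = 198600 / 845.75 = 234.82 kg/min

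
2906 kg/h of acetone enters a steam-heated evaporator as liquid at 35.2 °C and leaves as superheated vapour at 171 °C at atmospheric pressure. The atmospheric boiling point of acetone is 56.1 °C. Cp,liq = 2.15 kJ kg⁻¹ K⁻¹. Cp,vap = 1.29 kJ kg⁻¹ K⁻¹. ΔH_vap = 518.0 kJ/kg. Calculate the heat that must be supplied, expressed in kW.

Q = 574 kW

liquid 35.2→56.1 °C: 44.935 kJ/kg
vaporisation at 56.1 °C: 518 kJ/kg
vapour 56.1→171 °C: 148.22 kJ/kg
Δh = 44.935 + 518 + 148.22 = 711.16 kJ/kg
Q = ṁ·Δh = 2906 kg/h × 711.16 kJ/kg = 2.0666e+06 kJ/h
|Q| = 574.06 kW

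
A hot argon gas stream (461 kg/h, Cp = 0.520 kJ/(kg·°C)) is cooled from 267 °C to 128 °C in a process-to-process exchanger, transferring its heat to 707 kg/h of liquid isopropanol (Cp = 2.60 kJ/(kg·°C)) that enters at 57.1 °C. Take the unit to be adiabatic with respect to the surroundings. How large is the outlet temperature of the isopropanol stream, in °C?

T_c,out = 75.2 °C

Heat released by hot stream: Q = 461 × 0.520 × (267 − 128) = 33321 kJ/h
Energy balance on cold side (adiabatic exchanger): Q = ṁ_c·Cp_c·(T_c,out − T_c,in)
T_c,out = 57.1 + 33321/(707 × 2.60) = 75.227 °C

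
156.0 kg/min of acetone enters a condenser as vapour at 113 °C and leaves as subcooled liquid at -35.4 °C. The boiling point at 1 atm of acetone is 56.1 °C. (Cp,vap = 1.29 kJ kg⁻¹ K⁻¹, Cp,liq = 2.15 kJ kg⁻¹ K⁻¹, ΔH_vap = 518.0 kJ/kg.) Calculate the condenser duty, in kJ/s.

vapour 113→56.1 °C: -73.401 kJ/kg
condensation at 56.1 °C: -518 kJ/kg
liquid 56.1→-35.4 °C: -196.72 kJ/kg
Δh = -73.401 + -518 + -196.72 = -788.13 kJ/kg
Q = ṁ·Δh = 156.0 kg/min × -788.13 kJ/kg = -122950 kJ/min
|Q| = 2049.1 kW

Q_c = 2050 kJ/s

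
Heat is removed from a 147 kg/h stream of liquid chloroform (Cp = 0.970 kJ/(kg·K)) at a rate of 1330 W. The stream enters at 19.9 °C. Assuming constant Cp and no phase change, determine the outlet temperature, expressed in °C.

T_out = -13.7 °C

Q = 1330 W = 4788 kJ/h
ΔT = Q/(ṁ·Cp) = 4788/(147×0.970) = 33.579 K
T_out = 19.9 − 33.579 = -13.679 °C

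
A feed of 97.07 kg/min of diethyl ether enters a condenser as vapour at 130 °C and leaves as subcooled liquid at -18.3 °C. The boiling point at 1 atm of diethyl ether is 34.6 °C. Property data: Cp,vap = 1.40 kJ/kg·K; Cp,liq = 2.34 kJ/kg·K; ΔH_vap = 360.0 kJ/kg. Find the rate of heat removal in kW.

vapour 130→34.6 °C: -133.56 kJ/kg
condensation at 34.6 °C: -360 kJ/kg
liquid 34.6→-18.3 °C: -123.79 kJ/kg
Δh = -133.56 + -360 + -123.79 = -617.35 kJ/kg
Q = ṁ·Δh = 97.07 kg/min × -617.35 kJ/kg = -59926 kJ/min
|Q| = 998.76 kW

Q_c = 999 kW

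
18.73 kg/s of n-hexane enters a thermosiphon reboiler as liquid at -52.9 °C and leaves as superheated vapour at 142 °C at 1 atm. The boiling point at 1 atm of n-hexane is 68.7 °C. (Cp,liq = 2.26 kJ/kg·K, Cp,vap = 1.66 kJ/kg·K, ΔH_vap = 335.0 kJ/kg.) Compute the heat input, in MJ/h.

liquid -52.9→68.7 °C: 274.82 kJ/kg
vaporisation at 68.7 °C: 335 kJ/kg
vapour 68.7→142 °C: 121.68 kJ/kg
Δh = 274.82 + 335 + 121.68 = 731.49 kJ/kg
Q = ṁ·Δh = 18.73 kg/s × 731.49 kJ/kg = 13701 kJ/s
|Q| = 13701 kW = 49323 MJ/h

Q = 49300 MJ/h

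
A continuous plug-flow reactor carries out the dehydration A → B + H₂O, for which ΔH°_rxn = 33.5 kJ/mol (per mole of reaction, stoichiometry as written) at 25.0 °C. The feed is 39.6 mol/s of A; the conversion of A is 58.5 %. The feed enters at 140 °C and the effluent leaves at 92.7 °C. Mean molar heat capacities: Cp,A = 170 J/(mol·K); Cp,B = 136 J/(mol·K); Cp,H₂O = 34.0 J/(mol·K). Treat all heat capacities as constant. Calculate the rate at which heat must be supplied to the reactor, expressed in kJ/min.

Extent of reaction ξ = 0.585 × 39.6 = 23.166 mol/s
Reaction term: ξ·ΔH°_rxn = 23.166 × 33.5 = 776.06 kJ/s
Sensible, feed 140→25 °C: -774.18 kJ/s
Outlet flows (mol/s): A 16.434, B 23.166, H₂O 23.166
Sensible, products 25→92.7 °C: 455.76 kJ/s
Q = ΔH = 457.64 kJ/s = 457.64 kW
Heat supplied = 27458 kJ/min

Q_in = 27500 kJ/min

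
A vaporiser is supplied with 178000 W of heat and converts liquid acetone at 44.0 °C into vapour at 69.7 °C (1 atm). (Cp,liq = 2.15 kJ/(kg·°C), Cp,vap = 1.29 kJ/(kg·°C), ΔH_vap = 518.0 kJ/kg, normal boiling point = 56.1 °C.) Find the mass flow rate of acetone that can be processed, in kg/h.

Δh = 2.15×(56.1−44.0) + 518.0 + 1.29×(69.7−56.1) = 561.56 kJ/kg
Q = 178000 W = 178 kJ/s = 640800 kJ/h
ṁ = Q/Δh = 640800 / 561.56 = 1141.1 kg/h

ṁ = 1140 kg/h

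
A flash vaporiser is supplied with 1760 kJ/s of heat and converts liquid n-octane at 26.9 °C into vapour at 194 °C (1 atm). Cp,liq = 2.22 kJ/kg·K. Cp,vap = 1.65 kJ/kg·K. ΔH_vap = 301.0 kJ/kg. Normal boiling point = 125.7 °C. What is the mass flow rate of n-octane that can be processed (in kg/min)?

ṁ = 167 kg/min

Δh = 2.22×(125.7−26.9) + 301.0 + 1.65×(194−125.7) = 633.03 kJ/kg
Q = 1760 kJ/s = 1760 kJ/s = 105600 kJ/min
ṁ = Q/Δh = 105600 / 633.03 = 166.82 kg/min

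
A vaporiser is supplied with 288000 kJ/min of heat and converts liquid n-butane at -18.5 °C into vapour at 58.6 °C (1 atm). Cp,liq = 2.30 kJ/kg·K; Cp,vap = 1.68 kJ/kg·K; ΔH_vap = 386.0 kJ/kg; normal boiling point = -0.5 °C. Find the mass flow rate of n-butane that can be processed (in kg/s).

Δh = 2.30×(-0.5−-18.5) + 386.0 + 1.68×(58.6−-0.5) = 526.69 kJ/kg
Q = 288000 kJ/min = 4800 kJ/s = 4800 kJ/s
ṁ = Q/Δh = 4800 / 526.69 = 9.1136 kg/s

ṁ = 9.11 kg/s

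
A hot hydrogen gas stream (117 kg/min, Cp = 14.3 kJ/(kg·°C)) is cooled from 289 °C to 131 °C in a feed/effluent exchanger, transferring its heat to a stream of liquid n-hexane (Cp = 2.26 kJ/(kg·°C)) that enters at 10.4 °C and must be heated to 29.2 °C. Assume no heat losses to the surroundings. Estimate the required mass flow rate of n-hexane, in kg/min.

ṁ_c = 6220 kg/min

Heat released by hot stream: Q = 117 × 14.3 × (289 − 131) = 264350 kJ/min
Energy balance on cold side (adiabatic exchanger): Q = ṁ_c·Cp_c·(T_c,out − T_c,in)
ṁ_c = 264350 / [2.26 × (29.2 − 10.4)] = 6221.8 kg/min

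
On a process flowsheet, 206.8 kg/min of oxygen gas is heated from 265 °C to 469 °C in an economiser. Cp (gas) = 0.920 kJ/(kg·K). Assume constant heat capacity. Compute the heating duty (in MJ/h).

Q = ṁ·Cp·ΔT = 206.8 × 0.920 × (469 − 265) = 38812 kJ/min
Converting: 38812 / 60 s = 646.87 kW
Heating duty = 2328.7 MJ/h

Q = 2330 MJ/h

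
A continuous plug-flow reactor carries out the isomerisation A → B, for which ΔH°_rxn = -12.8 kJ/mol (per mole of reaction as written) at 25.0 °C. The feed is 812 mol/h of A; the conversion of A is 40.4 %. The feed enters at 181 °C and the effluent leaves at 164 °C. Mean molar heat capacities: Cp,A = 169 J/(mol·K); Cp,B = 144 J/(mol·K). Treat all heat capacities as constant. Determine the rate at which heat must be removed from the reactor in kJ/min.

Extent of reaction ξ = 0.404 × 812 = 328.05 mol/h
Reaction term: ξ·ΔH°_rxn = 328.05 × -12.8 = -4199 kJ/h
Sensible, feed 181→25 °C: -21408 kJ/h
Outlet flows (mol/h): A 483.95, B 328.05
Sensible, products 25→164 °C: 17935 kJ/h
Q = ΔH = -7671.9 kJ/h = -2.1311 kW
Heat removed = 127.86 kJ/min

Q_out = 128 kJ/min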